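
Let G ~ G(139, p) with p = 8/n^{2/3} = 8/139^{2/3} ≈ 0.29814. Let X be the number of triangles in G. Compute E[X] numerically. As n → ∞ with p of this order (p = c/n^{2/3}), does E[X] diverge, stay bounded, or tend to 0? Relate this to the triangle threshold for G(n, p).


Number of potential triangles: C(139, 3) = 437989.
Each occurs with probability p³ ≈ (0.29814)³ ≈ 2.6499664e-02.
By linearity: E[X] = C(139, 3)·p³ ≈ 437989 · 2.6499664e-02 ≈ 11606.56115.
Since α = 2/3 < 1, p = c/n^{2/3} ≫ 1/n is above the triangle threshold p ~ 1/n. Asymptotically E[X] ~ (c³/6)·n^{3(1−α)} = (8³/6)·n^{1} → ∞; triangles are abundant w.h.p.

E[X] ≈ 11606.56115; in regime p = Θ(1/n^{2/3}) E[X] diverges (above the triangle threshold p ~ 1/n).


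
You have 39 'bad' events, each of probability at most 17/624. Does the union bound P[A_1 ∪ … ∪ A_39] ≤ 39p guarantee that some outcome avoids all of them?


Union bound: P[∪_{i=1}^{39} A_i] ≤ Σ_i P[A_i] ≤ 39·p = 39·(17/624) = 17/16.
Numerically: 17/16 ≈ 1.06250.
Is 17/16 < 1? NO.
Since the bound 17/16 is ≥ 1, the union bound is uninformative here; it does NOT by itself certify existence.

39·p = 17/16 ≈ 1.06250; existence NOT certified by the union bound.


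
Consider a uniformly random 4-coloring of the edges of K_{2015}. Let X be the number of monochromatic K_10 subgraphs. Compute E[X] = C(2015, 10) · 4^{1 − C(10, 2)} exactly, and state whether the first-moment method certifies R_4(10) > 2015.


E[X] = C(2015, 10) · 4^{1 − 45} = 297353674437325491072340253 · 4^{−44} = 297353674437325491072340253/309485009821345068724781056.
As a reduced fraction: E[X] = 297353674437325491072340253/309485009821345068724781056 ≈ 0.9608015.
Is E[X] < 1? YES.
Since E[X] < 1, there exists a 4-coloring of K_{2015} with no monochromatic K_10; hence R_4(10) > 2015.

E[X] = 297353674437325491072340253/309485009821345068724781056 ≈ 0.9608015; E[X] < 1, so R_4(10) > 2015.


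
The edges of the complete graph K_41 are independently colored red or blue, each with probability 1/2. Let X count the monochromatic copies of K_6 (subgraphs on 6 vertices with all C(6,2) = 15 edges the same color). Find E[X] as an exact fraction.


Let X = Σ_S X_S over the C(41, 6) = 4496388 subsets S of size 6, where X_S = 1 if the K_6 on S is monochromatic.
For a fixed S, the K_6 on S has C(6, 2) = 15 edges. P[all 15 edges red] = (1/2)^15, and likewise for blue, so P[monochromatic] = 2·(1/2)^15 = 2^{1 − 15} = 1/16384.
By linearity of expectation: E[X] = C(41, 6) · 2^{1 − 15} = 4496388 · 1/16384 = 1124097/4096.
Numerically: E[X] ≈ 274.4377.

E[X] = C(41,6)·2^(1−C(6,2)) = 1124097/4096 ≈ 274.4377.


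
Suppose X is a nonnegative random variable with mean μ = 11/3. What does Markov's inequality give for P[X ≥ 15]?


μ = E[X] = 11/3, a = 15.
Markov: P[X ≥ 15] ≤ μ/a = (11/3)/15 = 11/45.
Numerically: ≈ 0.24444.
(Since a = 15 > μ = 3.66667, the bound 11/45 is < 1 and informative.)

P[X ≥ 15] ≤ 11/45 ≈ 0.24444.


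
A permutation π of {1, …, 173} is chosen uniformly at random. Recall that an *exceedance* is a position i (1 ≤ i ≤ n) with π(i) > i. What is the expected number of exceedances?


Write X = Σ_{i=1}^{173} X_i, where X_i = 1_{π(i) > i}.
For each fixed i, π(i) is uniform over {1, …, 173} (marginal of a uniform permutation), so P[π(i) > i] = (n − i)/n. Summing: Σ_{i=1}^{173} (n − i)/n = (0 + 1 + … + 172)/173 = 173(173 − 1)/(2·173) = (173 − 1)/2.
Hence E[X] = Σ_{i=1}^{173} (173 − i)/173 = 86 ≈ 86.0000.

E[X] = 86 = 86.0000.


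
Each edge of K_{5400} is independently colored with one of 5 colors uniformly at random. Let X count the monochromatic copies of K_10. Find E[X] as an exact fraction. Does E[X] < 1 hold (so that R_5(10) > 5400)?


E[X] = C(5400, 10) · 5^{1 − 45} = 5761735538961887279463031445160 · 5^{−44} = 5761735538961887279463031445160/5684341886080801486968994140625.
As a reduced fraction: E[X] = 1152347107792377455892606289032/1136868377216160297393798828125 ≈ 1.013615.
Is E[X] < 1? NO.
Since E[X] ≥ 1, the first-moment bound is inconclusive at n = 5400; it does NOT by itself certify R_5(10) > 5400.

E[X] = 1152347107792377455892606289032/1136868377216160297393798828125 ≈ 1.013615; E[X] ≥ 1; first-moment method inconclusive here.


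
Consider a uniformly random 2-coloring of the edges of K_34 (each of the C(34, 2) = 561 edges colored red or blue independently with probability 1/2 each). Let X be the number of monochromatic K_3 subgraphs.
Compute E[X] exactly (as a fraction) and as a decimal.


Let X = Σ_S X_S over the C(34, 3) = 5984 subsets S of size 3, where X_S = 1 if the K_3 on S is monochromatic.
For a fixed S, the K_3 on S has C(3, 2) = 3 edges. P[all 3 edges red] = (1/2)^3, and likewise for blue, so P[monochromatic] = 2·(1/2)^3 = 2^{1 − 3} = 1/4.
Summing: E[X] = C(34, 3) · 2^{1 − 3} = 5984 · 1/4 = 1496.
Numerically: E[X] ≈ 1496.000.

E[X] = C(34,3)·2^(1−C(3,2)) = 1496 ≈ 1496.000.


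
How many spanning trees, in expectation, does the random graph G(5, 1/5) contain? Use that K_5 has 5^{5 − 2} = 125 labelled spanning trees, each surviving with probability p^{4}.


K_5 has 5^{5 − 2} = 125 labelled spanning trees.
For each such spanning tree H, let X_H = 1 if all 4 edges of H are present in G. Then P[X_H = 1] = p^{4} = (1/5)^{4} = 1/625.
Summing the indicators: E[X] = Σ_H E[X_H] = 125 · p^{4} = 125 · 1/625 = 1/5.
Numerically: E[X] ≈ 0.2.

E[X] = 125 · (1/5)^{4} = 1/5 ≈ 0.2.


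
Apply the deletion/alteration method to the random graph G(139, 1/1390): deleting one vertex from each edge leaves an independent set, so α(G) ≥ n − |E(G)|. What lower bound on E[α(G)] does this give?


E[|E(G)|] = C(139, 2)·p = 9591 · (1/1390) = 69/10.
E[α(G)] ≥ n − E[|E(G)|] = 139 − 69/10 = 1321/10.
Numerically: ≈ 132.10000.
(This is only a lower bound; the true E[α(G)] may be larger.)

E[α(G)] ≥ 1321/10 ≈ 132.10000.


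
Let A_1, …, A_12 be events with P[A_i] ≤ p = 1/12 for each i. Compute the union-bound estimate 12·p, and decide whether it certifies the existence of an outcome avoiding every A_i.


Union bound: P[∪_{i=1}^{12} A_i] ≤ Σ_i P[A_i] ≤ 12·p = 12·(1/12) = 1.
Numerically: 1 ≈ 1.0000.
Is 1 < 1? NO.
Since the bound 1 is ≥ 1, the union bound is uninformative here; it does NOT by itself certify existence.

12·p = 1 ≈ 1.0000; existence NOT certified by the union bound.


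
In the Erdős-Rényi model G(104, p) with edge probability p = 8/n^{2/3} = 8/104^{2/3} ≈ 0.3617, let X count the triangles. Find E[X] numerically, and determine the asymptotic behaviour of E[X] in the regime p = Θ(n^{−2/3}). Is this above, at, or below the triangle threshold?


Number of potential triangles: C(104, 3) = 182104.
Each occurs with probability p³ ≈ (0.3617)³ ≈ 4.733728e-02.
By linearity: E[X] = C(104, 3)·p³ ≈ 182104 · 4.733728e-02 ≈ 8620.3077.
Since α = 2/3 < 1, p = c/n^{2/3} ≫ 1/n is above the triangle threshold p ~ 1/n. Asymptotically E[X] ~ (c³/6)·n^{3(1−α)} = (8³/6)·n^{1} → ∞; triangles are abundant w.h.p.

E[X] ≈ 8620.3077; in regime p = Θ(1/n^{2/3}) E[X] diverges (above the triangle threshold p ~ 1/n).


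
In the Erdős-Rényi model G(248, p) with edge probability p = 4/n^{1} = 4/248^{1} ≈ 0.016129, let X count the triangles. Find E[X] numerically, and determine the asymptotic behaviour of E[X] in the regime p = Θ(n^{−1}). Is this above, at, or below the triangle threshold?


Number of potential triangles: C(248, 3) = 2511496.
Each occurs with probability p³ ≈ (0.016129)³ ≈ 4.1958981e-06.
By linearity: E[X] = C(248, 3)·p³ ≈ 2511496 · 4.1958981e-06 ≈ 10.53798.
Here α = 1, so p = 4/n is exactly at the triangle threshold p ~ 1/n. Asymptotically E[X] → c³/6 = 4³/6 = 32/3 ≈ 10.66667, a bounded constant. In this regime the triangle count is asymptotically Poisson(c³/6).

E[X] ≈ 10.53798; in regime p = Θ(1/n^{1}) E[X] stays bounded (at the triangle threshold p ~ 1/n).


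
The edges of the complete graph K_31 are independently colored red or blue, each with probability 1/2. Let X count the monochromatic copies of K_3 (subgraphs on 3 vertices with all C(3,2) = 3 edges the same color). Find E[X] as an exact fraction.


Let X = Σ_S X_S over the C(31, 3) = 4495 subsets S of size 3, where X_S = 1 if the K_3 on S is monochromatic.
For a fixed S, the K_3 on S has C(3, 2) = 3 edges. P[all 3 edges red] = (1/2)^3, and likewise for blue, so P[monochromatic] = 2·(1/2)^3 = 2^{1 − 3} = 1/4.
Summing: E[X] = C(31, 3) · 2^{1 − 3} = 4495 · 1/4 = 4495/4.
Numerically: E[X] ≈ 1123.750.

E[X] = C(31,3)·2^(1−C(3,2)) = 4495/4 ≈ 1123.750.


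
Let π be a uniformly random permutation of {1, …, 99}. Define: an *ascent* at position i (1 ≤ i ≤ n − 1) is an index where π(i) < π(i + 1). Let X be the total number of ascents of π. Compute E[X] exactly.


Write X = Σ X_I over i = 1, …, 98, with X_I the indicator of one ascent.
There are 98 indicators.
For each fixed i, the pair (π(i), π(i+1)) is a uniformly random ordered pair of distinct values from {1, …, 99}; by symmetry P[π(i) < π(i+1)] = 1/2.
By linearity: E[X] = 98 · (1/2) = (99 − 1) · (1/2) = 49 ≈ 49.000000.

E[X] = 49 = 49.000000.


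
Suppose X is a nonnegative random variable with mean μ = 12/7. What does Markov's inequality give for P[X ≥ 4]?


μ = E[X] = 12/7, a = 4.
Markov: P[X ≥ 4] ≤ μ/a = (12/7)/4 = 3/7.
Numerically: ≈ 0.428571.
(Since a = 4 > μ = 1.714286, the bound 3/7 is < 1 and informative.)

P[X ≥ 4] ≤ 3/7 ≈ 0.428571.


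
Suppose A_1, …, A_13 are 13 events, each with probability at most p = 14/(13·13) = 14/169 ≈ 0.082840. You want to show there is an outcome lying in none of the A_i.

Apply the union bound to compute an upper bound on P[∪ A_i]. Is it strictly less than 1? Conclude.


Union bound: P[∪_{i=1}^{13} A_i] ≤ Σ_i P[A_i] ≤ 13·p = 13·(14/169) = 14/13.
Numerically: 14/13 ≈ 1.076923.
Is 14/13 < 1? NO.
Since the bound 14/13 is ≥ 1, the union bound is uninformative here; it does NOT by itself certify existence.

13·p = 14/13 ≈ 1.076923; existence NOT certified by the union bound.


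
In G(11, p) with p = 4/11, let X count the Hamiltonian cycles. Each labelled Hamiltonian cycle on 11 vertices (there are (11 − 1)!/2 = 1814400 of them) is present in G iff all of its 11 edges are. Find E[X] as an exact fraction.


K_11 has (11 − 1)!/2 = 1814400 labelled Hamiltonian cycles.
For each such Hamiltonian cycle H, let X_H = 1 if all 11 edges of H are present in G. Then P[X_H = 1] = p^{11} = (4/11)^{11} = 4194304/285311670611.
By linearity: E[X] = Σ_H E[X_H] = 1814400 · p^{11} = 1814400 · 4194304/285311670611 = 7610145177600/285311670611.
Numerically: E[X] ≈ 26.67.

E[X] = 1814400 · (4/11)^{11} = 7610145177600/285311670611 ≈ 26.67.


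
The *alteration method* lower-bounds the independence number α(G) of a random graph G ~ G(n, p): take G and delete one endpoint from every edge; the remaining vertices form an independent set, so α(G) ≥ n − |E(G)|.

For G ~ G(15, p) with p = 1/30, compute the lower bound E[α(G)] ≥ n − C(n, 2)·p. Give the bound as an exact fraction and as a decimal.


E[|E(G)|] = C(15, 2)·p = 105 · (1/30) = 7/2.
E[α(G)] ≥ n − E[|E(G)|] = 15 − 7/2 = 23/2.
Numerically: ≈ 11.50000.
(This is only a lower bound; the true E[α(G)] may be larger.)

E[α(G)] ≥ 23/2 ≈ 11.50000.


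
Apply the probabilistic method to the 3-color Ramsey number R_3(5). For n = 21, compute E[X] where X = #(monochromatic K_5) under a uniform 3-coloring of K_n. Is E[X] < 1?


E[X] = C(21, 5) · 3^{1 − 10} = 20349 · 3^{−9} = 20349/19683.
As a reduced fraction: E[X] = 2261/2187 ≈ 1.034.
Is E[X] < 1? NO.
Since E[X] ≥ 1, the first-moment bound is inconclusive at n = 21; it does NOT by itself certify R_3(5) > 21.

E[X] = 2261/2187 ≈ 1.034; E[X] ≥ 1; first-moment method inconclusive here.


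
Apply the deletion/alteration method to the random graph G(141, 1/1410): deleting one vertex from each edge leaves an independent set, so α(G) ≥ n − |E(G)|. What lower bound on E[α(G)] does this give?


E[|E(G)|] = C(141, 2)·p = 9870 · (1/1410) = 7.
E[α(G)] ≥ n − E[|E(G)|] = 141 − 7 = 134.
Numerically: ≈ 134.0000.
(This is only a lower bound; the true E[α(G)] may be larger.)

E[α(G)] ≥ 134 ≈ 134.0000.


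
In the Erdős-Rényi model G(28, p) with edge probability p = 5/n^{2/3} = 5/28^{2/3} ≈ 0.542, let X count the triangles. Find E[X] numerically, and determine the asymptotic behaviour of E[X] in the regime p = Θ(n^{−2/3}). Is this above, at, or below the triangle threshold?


Number of potential triangles: C(28, 3) = 3276.
Each occurs with probability p³ ≈ (0.542)³ ≈ 1.59439e-01.
By linearity: E[X] = C(28, 3)·p³ ≈ 3276 · 1.59439e-01 ≈ 522.321.
Since α = 2/3 < 1, p = c/n^{2/3} ≫ 1/n is above the triangle threshold p ~ 1/n. Asymptotically E[X] ~ (c³/6)·n^{3(1−α)} = (5³/6)·n^{1} → ∞; triangles are abundant w.h.p.

E[X] ≈ 522.321; in regime p = Θ(1/n^{2/3}) E[X] diverges (above the triangle threshold p ~ 1/n).


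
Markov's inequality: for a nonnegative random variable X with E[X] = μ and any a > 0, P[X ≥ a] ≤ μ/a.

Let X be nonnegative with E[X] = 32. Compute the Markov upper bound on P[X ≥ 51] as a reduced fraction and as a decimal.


μ = E[X] = 32, a = 51.
Markov: P[X ≥ 51] ≤ μ/a = (32)/51 = 32/51.
Numerically: ≈ 0.627.
(Since a = 51 > μ = 32.000, the bound 32/51 is < 1 and informative.)

P[X ≥ 51] ≤ 32/51 ≈ 0.627.


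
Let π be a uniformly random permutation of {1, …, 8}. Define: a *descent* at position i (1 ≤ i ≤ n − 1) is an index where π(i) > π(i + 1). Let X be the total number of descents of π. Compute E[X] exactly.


Write X = Σ X_I over i = 1, …, 7, with X_I the indicator of one descent.
There are 7 indicators.
For each fixed i, the pair (π(i), π(i+1)) is a uniformly random ordered pair of distinct values from {1, …, 8}; by symmetry P[π(i) > π(i+1)] = 1/2.
By linearity: E[X] = 7 · (1/2) = (8 − 1) · (1/2) = 7/2 ≈ 3.500000.

E[X] = 7/2 = 3.500000.


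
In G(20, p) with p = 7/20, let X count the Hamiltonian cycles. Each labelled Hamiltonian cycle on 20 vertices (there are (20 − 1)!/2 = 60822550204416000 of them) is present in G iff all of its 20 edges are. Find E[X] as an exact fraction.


K_20 has (20 − 1)!/2 = 60822550204416000 labelled Hamiltonian cycles.
For each such Hamiltonian cycle H, let X_H = 1 if all 20 edges of H are present in G. Then P[X_H = 1] = p^{20} = (7/20)^{20} = 79792266297612001/104857600000000000000000000.
By linearity of expectation: E[X] = Σ_H E[X_H] = 60822550204416000 · p^{20} = 60822550204416000 · 79792266297612001/104857600000000000000000000 = 1184855742873690605203907421/25600000000000000000.
Numerically: E[X] ≈ 4.6283e+07.

E[X] = 60822550204416000 · (7/20)^{20} = 1184855742873690605203907421/25600000000000000000 ≈ 4.6283e+07.


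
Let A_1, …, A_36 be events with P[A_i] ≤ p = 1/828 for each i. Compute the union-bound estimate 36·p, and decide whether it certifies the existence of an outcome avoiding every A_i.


Union bound: P[∪_{i=1}^{36} A_i] ≤ Σ_i P[A_i] ≤ 36·p = 36·(1/828) = 1/23.
Numerically: 1/23 ≈ 0.04348.
Is 1/23 < 1? YES.
Since P[∪ A_i] ≤ 1/23 < 1, the complement has P[∩ A_i^c] ≥ 1 − 1/23 = 22/23 > 0, so some outcome avoids every A_i.

36·p = 1/23 ≈ 0.04348; existence CERTIFIED by the union bound.


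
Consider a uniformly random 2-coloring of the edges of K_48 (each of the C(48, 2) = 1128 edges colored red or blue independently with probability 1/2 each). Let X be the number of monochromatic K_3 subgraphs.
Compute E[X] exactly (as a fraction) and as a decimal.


Let X = Σ_S X_S over the C(48, 3) = 17296 subsets S of size 3, where X_S = 1 if the K_3 on S is monochromatic.
For a fixed S, the K_3 on S has C(3, 2) = 3 edges. P[all 3 edges red] = (1/2)^3, and likewise for blue, so P[monochromatic] = 2·(1/2)^3 = 2^{1 − 3} = 1/4.
By linearity: E[X] = C(48, 3) · 2^{1 − 3} = 17296 · 1/4 = 4324.
Numerically: E[X] ≈ 4324.000000.

E[X] = C(48,3)·2^(1−C(3,2)) = 4324 ≈ 4324.000000.


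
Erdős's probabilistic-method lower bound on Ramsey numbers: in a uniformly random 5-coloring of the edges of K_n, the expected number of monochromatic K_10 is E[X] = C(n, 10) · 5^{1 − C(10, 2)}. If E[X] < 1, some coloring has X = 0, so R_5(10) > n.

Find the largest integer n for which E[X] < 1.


We need C(n, 10) · 5^{1 − 45} < 1, i.e. C(n, 10) < 5^{45 − 1} = 5684341886080801486968994140625.
Check values of n near the boundary:
  n = 5389: C(5389, 10) = 5645340767466558997768874792926; 5645340767466558997768874792926 < 5684341886080801486968994140625? YES
  n = 5390: C(5390, 10) = 5655833965919099070255434039753; 5655833965919099070255434039753 < 5684341886080801486968994140625? YES
  n = 5391: C(5391, 10) = 5666344714787188828795213697883; 5666344714787188828795213697883 < 5684341886080801486968994140625? YES
  n = 5392: C(5392, 10) = 5676873040158402483252283957448; 5676873040158402483252283957448 < 5684341886080801486968994140625? YES
  n = 5393: C(5393, 10) = 5687418968154238267170642278008; 5687418968154238267170642278008 < 5684341886080801486968994140625? NO
  n = 5394: C(5394, 10) = 5697982524930156243149785372878; 5697982524930156243149785372878 < 5684341886080801486968994140625? NO
  n = 5395: C(5395, 10) = 5708563736675616143322765475706; 5708563736675616143322765475706 < 5684341886080801486968994140625? NO
The largest n with C(n, 10) < 5684341886080801486968994140625 is n = 5392 (where E[X] = 5676873040158402483252283957448/5684341886080801486968994140625 ≈ 0.99869). Hence R_5(10) > 5392, i.e. R_5(10) ≥ 5393.

Largest n = 5392; hence R_5(10) > 5392.


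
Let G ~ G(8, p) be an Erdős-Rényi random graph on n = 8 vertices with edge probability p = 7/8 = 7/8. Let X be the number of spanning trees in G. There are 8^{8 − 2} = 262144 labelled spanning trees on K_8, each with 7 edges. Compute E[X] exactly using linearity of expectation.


K_8 has 8^{8 − 2} = 262144 labelled spanning trees.
For each such spanning tree H, let X_H = 1 if all 7 edges of H are present in G. Then P[X_H = 1] = p^{7} = (7/8)^{7} = 823543/2097152.
Summing the indicators: E[X] = Σ_H E[X_H] = 262144 · p^{7} = 262144 · 823543/2097152 = 823543/8.
Numerically: E[X] ≈ 1.03e+05.

E[X] = 262144 · (7/8)^{7} = 823543/8 ≈ 1.03e+05.


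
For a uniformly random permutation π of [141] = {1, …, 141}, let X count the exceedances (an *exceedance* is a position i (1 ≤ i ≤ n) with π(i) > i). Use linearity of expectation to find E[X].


Write X = Σ_{i=1}^{141} X_i, where X_i = 1_{π(i) > i}.
For each fixed i, π(i) is uniform over {1, …, 141} (marginal of a uniform permutation), so P[π(i) > i] = (n − i)/n. Summing: Σ_{i=1}^{141} (n − i)/n = (0 + 1 + … + 140)/141 = 141(141 − 1)/(2·141) = (141 − 1)/2.
Hence E[X] = Σ_{i=1}^{141} (141 − i)/141 = 70 ≈ 70.00000.

E[X] = 70 = 70.00000.


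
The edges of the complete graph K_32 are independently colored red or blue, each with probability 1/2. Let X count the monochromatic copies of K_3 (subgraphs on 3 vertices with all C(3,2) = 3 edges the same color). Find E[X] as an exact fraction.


Let X = Σ_S X_S over the C(32, 3) = 4960 subsets S of size 3, where X_S = 1 if the K_3 on S is monochromatic.
For a fixed S, the K_3 on S has C(3, 2) = 3 edges. P[all 3 edges red] = (1/2)^3, and likewise for blue, so P[monochromatic] = 2·(1/2)^3 = 2^{1 − 3} = 1/4.
By linearity of expectation: E[X] = C(32, 3) · 2^{1 − 3} = 4960 · 1/4 = 1240.
Numerically: E[X] ≈ 1240.0000.

E[X] = C(32,3)·2^(1−C(3,2)) = 1240 ≈ 1240.0000.


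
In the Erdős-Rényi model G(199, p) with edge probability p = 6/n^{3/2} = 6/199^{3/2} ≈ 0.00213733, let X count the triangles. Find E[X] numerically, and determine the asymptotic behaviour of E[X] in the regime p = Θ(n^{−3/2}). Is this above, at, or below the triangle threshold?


Number of potential triangles: C(199, 3) = 1293699.
Each occurs with probability p³ ≈ (0.00213733)³ ≈ 9.76371080e-09.
By linearity: E[X] = C(199, 3)·p³ ≈ 1293699 · 9.76371080e-09 ≈ 0.012631.
Since α = 3/2 > 1, p = c/n^{3/2} = o(1/n) is below the triangle threshold p ~ 1/n. Asymptotically E[X] ~ (c³/6)·n^{3(1−α)} = (6³/6)·n^{-1.5} → 0, so by Markov's inequality G has no triangles w.h.p.

E[X] ≈ 0.012631; in regime p = Θ(1/n^{3/2}) E[X] tends to 0 (below the triangle threshold p ~ 1/n).


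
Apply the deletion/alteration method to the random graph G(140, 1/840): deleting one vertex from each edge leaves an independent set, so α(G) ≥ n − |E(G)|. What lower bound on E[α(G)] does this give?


E[|E(G)|] = C(140, 2)·p = 9730 · (1/840) = 139/12.
E[α(G)] ≥ n − E[|E(G)|] = 140 − 139/12 = 1541/12.
Numerically: ≈ 128.4167.
(This is only a lower bound; the true E[α(G)] may be larger.)

E[α(G)] ≥ 1541/12 ≈ 128.4167.


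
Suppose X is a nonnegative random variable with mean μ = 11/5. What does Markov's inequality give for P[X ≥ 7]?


μ = E[X] = 11/5, a = 7.
Markov: P[X ≥ 7] ≤ μ/a = (11/5)/7 = 11/35.
Numerically: ≈ 0.314.
(Since a = 7 > μ = 2.200, the bound 11/35 is < 1 and informative.)

P[X ≥ 7] ≤ 11/35 ≈ 0.314.


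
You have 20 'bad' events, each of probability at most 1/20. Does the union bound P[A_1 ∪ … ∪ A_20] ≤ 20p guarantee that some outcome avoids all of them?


Union bound: P[∪_{i=1}^{20} A_i] ≤ Σ_i P[A_i] ≤ 20·p = 20·(1/20) = 1.
Numerically: 1 ≈ 1.000000.
Is 1 < 1? NO.
Since the bound 1 is ≥ 1, the union bound is uninformative here; it does NOT by itself certify existence.

20·p = 1 ≈ 1.000000; existence NOT certified by the union bound.


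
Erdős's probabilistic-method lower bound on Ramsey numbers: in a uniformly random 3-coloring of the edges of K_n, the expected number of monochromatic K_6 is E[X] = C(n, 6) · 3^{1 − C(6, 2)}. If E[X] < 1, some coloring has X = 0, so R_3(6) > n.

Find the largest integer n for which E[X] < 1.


We need C(n, 6) · 3^{1 − 15} < 1, i.e. C(n, 6) < 3^{15 − 1} = 4782969.
Check values of n near the boundary:
  n = 35: C(35, 6) = 1623160; 1623160 < 4782969? YES
  n = 36: C(36, 6) = 1947792; 1947792 < 4782969? YES
  n = 37: C(37, 6) = 2324784; 2324784 < 4782969? YES
  n = 38: C(38, 6) = 2760681; 2760681 < 4782969? YES
  n = 39: C(39, 6) = 3262623; 3262623 < 4782969? YES
  n = 40: C(40, 6) = 3838380; 3838380 < 4782969? YES
  n = 41: C(41, 6) = 4496388; 4496388 < 4782969? YES
  n = 42: C(42, 6) = 5245786; 5245786 < 4782969? NO
  n = 43: C(43, 6) = 6096454; 6096454 < 4782969? NO
The largest n with C(n, 6) < 4782969 is n = 41 (where E[X] = 1498796/1594323 ≈ 0.940). Hence R_3(6) > 41, i.e. R_3(6) ≥ 42.

Largest n = 41; hence R_3(6) > 41.


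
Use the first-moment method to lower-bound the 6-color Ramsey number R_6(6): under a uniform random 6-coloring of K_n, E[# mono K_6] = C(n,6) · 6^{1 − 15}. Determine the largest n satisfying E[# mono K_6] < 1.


We need C(n, 6) · 6^{1 − 15} < 1, i.e. C(n, 6) < 6^{15 − 1} = 78364164096.
Check values of n near the boundary:
  n = 194: C(194, 6) = 68482017072; 68482017072 < 78364164096? YES
  n = 195: C(195, 6) = 70656049360; 70656049360 < 78364164096? YES
  n = 196: C(196, 6) = 72887293024; 72887293024 < 78364164096? YES
  n = 197: C(197, 6) = 75176946208; 75176946208 < 78364164096? YES
  n = 198: C(198, 6) = 77526225777; 77526225777 < 78364164096? YES
  n = 199: C(199, 6) = 79936367511; 79936367511 < 78364164096? NO
The largest n with C(n, 6) < 78364164096 is n = 198 (where E[X] = 25842075259/26121388032 ≈ 0.989307). Hence R_6(6) > 198, i.e. R_6(6) ≥ 199.

Largest n = 198; hence R_6(6) > 198.


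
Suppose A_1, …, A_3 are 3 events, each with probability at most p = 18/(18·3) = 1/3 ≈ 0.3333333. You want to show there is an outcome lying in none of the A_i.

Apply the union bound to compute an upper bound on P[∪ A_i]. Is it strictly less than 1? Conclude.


Union bound: P[∪_{i=1}^{3} A_i] ≤ Σ_i P[A_i] ≤ 3·p = 3·(1/3) = 1.
Numerically: 1 ≈ 1.0000000.
Is 1 < 1? NO.
Since the bound 1 is ≥ 1, the union bound is uninformative here; it does NOT by itself certify existence.

3·p = 1 ≈ 1.0000000; existence NOT certified by the union bound.


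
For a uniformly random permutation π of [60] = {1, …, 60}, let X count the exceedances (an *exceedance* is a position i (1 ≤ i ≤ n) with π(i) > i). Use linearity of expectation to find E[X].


Write X = Σ_{i=1}^{60} X_i, where X_i = 1_{π(i) > i}.
For each fixed i, π(i) is uniform over {1, …, 60} (marginal of a uniform permutation), so P[π(i) > i] = (n − i)/n. Summing: Σ_{i=1}^{60} (n − i)/n = (0 + 1 + … + 59)/60 = 60(60 − 1)/(2·60) = (60 − 1)/2.
Hence E[X] = Σ_{i=1}^{60} (60 − i)/60 = 59/2 ≈ 29.500000.

E[X] = 59/2 = 29.500000.


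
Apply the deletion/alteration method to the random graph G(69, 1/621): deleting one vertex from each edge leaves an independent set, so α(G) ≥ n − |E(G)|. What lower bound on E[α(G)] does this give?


E[|E(G)|] = C(69, 2)·p = 2346 · (1/621) = 34/9.
E[α(G)] ≥ n − E[|E(G)|] = 69 − 34/9 = 587/9.
Numerically: ≈ 65.22222.
(This is only a lower bound; the true E[α(G)] may be larger.)

E[α(G)] ≥ 587/9 ≈ 65.22222.


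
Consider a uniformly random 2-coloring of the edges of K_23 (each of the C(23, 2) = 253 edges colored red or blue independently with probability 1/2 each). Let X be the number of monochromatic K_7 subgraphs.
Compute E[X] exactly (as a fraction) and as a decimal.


Let X = Σ_S X_S over the C(23, 7) = 245157 subsets S of size 7, where X_S = 1 if the K_7 on S is monochromatic.
For a fixed S, the K_7 on S has C(7, 2) = 21 edges. P[all 21 edges red] = (1/2)^21, and likewise for blue, so P[monochromatic] = 2·(1/2)^21 = 2^{1 − 21} = 1/1048576.
Summing: E[X] = C(23, 7) · 2^{1 − 21} = 245157 · 1/1048576 = 245157/1048576.
Numerically: E[X] ≈ 0.234.

E[X] = C(23,7)·2^(1−C(7,2)) = 245157/1048576 ≈ 0.234.


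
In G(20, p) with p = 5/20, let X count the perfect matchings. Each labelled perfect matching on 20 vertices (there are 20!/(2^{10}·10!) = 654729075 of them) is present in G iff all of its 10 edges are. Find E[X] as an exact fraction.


K_20 has 20!/(2^{10}·10!) = 654729075 labelled perfect matchings.
For each such perfect matching H, let X_H = 1 if all 10 edges of H are present in G. Then P[X_H = 1] = p^{10} = (1/4)^{10} = 1/1048576.
By linearity: E[X] = Σ_H E[X_H] = 654729075 · p^{10} = 654729075 · 1/1048576 = 654729075/1048576.
Numerically: E[X] ≈ 624.

E[X] = 654729075 · (1/4)^{10} = 654729075/1048576 ≈ 624.


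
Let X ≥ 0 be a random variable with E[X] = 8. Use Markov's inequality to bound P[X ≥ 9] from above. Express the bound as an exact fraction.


μ = E[X] = 8, a = 9.
Markov: P[X ≥ 9] ≤ μ/a = (8)/9 = 8/9.
Numerically: ≈ 0.888889.
(Since a = 9 > μ = 8.000000, the bound 8/9 is < 1 and informative.)

P[X ≥ 9] ≤ 8/9 ≈ 0.888889.


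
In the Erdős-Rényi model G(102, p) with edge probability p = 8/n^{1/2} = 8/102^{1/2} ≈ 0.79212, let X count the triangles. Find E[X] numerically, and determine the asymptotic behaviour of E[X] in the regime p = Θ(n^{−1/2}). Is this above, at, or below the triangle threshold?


Number of potential triangles: C(102, 3) = 171700.
Each occurs with probability p³ ≈ (0.79212)³ ≈ 4.9701524e-01.
By linearity: E[X] = C(102, 3)·p³ ≈ 171700 · 4.9701524e-01 ≈ 85337.51624.
Since α = 1/2 < 1, p = c/n^{1/2} ≫ 1/n is above the triangle threshold p ~ 1/n. Asymptotically E[X] ~ (c³/6)·n^{3(1−α)} = (8³/6)·n^{1.5} → ∞; triangles are abundant w.h.p.

E[X] ≈ 85337.51624; in regime p = Θ(1/n^{1/2}) E[X] diverges (above the triangle threshold p ~ 1/n).


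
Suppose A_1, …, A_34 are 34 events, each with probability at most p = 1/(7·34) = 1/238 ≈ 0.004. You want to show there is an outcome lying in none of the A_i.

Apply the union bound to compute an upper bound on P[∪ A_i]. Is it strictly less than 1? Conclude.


Union bound: P[∪_{i=1}^{34} A_i] ≤ Σ_i P[A_i] ≤ 34·p = 34·(1/238) = 1/7.
Numerically: 1/7 ≈ 0.143.
Is 1/7 < 1? YES.
Since P[∪ A_i] ≤ 1/7 < 1, the complement has P[∩ A_i^c] ≥ 1 − 1/7 = 6/7 > 0, so some outcome avoids every A_i.

34·p = 1/7 ≈ 0.143; existence CERTIFIED by the union bound.


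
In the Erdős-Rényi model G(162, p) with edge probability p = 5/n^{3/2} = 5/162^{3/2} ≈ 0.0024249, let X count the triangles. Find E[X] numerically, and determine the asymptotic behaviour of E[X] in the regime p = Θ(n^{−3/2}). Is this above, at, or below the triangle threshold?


Number of potential triangles: C(162, 3) = 695520.
Each occurs with probability p³ ≈ (0.0024249)³ ≈ 1.4259111e-08.
By linearity: E[X] = C(162, 3)·p³ ≈ 695520 · 1.4259111e-08 ≈ 0.00992.
Since α = 3/2 > 1, p = c/n^{3/2} = o(1/n) is below the triangle threshold p ~ 1/n. Asymptotically E[X] ~ (c³/6)·n^{3(1−α)} = (5³/6)·n^{-1.5} → 0, so by Markov's inequality G has no triangles w.h.p.

E[X] ≈ 0.00992; in regime p = Θ(1/n^{3/2}) E[X] tends to 0 (below the triangle threshold p ~ 1/n).


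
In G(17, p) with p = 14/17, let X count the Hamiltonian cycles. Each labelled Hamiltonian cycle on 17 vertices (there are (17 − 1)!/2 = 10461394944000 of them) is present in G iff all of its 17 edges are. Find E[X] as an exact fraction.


K_17 has (17 − 1)!/2 = 10461394944000 labelled Hamiltonian cycles.
For each such Hamiltonian cycle H, let X_H = 1 if all 17 edges of H are present in G. Then P[X_H = 1] = p^{17} = (14/17)^{17} = 30491346729331195904/827240261886336764177.
By linearity of expectation: E[X] = Σ_H E[X_H] = 10461394944000 · p^{17} = 10461394944000 · 30491346729331195904/827240261886336764177 = 318982020509976309331579109376000/827240261886336764177.
Numerically: E[X] ≈ 3.856e+11.

E[X] = 10461394944000 · (14/17)^{17} = 318982020509976309331579109376000/827240261886336764177 ≈ 3.856e+11.


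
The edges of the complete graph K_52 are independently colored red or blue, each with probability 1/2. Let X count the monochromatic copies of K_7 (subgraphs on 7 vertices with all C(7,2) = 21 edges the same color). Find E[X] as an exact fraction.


Let X = Σ_S X_S over the C(52, 7) = 133784560 subsets S of size 7, where X_S = 1 if the K_7 on S is monochromatic.
For a fixed S, the K_7 on S has C(7, 2) = 21 edges. P[all 21 edges red] = (1/2)^21, and likewise for blue, so P[monochromatic] = 2·(1/2)^21 = 2^{1 − 21} = 1/1048576.
By linearity: E[X] = C(52, 7) · 2^{1 − 21} = 133784560 · 1/1048576 = 8361535/65536.
Numerically: E[X] ≈ 127.587.

E[X] = C(52,7)·2^(1−C(7,2)) = 8361535/65536 ≈ 127.587.


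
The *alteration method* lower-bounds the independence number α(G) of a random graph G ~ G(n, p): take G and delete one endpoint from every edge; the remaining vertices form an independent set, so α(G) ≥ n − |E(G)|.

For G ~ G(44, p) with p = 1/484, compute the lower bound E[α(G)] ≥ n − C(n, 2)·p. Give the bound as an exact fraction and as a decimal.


E[|E(G)|] = C(44, 2)·p = 946 · (1/484) = 43/22.
E[α(G)] ≥ n − E[|E(G)|] = 44 − 43/22 = 925/22.
Numerically: ≈ 42.045455.
(This is only a lower bound; the true E[α(G)] may be larger.)

E[α(G)] ≥ 925/22 ≈ 42.045455.


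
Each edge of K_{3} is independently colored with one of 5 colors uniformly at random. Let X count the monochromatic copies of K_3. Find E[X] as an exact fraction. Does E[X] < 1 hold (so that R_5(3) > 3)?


E[X] = C(3, 3) · 5^{1 − 3} = 1 · 5^{−2} = 1/25.
As a reduced fraction: E[X] = 1/25 ≈ 0.040000.
Is E[X] < 1? YES.
Since E[X] < 1, there exists a 5-coloring of K_{3} with no monochromatic K_3; hence R_5(3) > 3.

E[X] = 1/25 ≈ 0.040000; E[X] < 1, so R_5(3) > 3.


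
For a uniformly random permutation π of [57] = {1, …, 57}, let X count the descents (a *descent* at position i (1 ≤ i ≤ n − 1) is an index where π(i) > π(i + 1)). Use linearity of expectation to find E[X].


Write X = Σ X_I over i = 1, …, 56, with X_I the indicator of one descent.
There are 56 indicators.
For each fixed i, the pair (π(i), π(i+1)) is a uniformly random ordered pair of distinct values from {1, …, 57}; by symmetry P[π(i) > π(i+1)] = 1/2.
By linearity: E[X] = 56 · (1/2) = (57 − 1) · (1/2) = 28 ≈ 28.000.

E[X] = 28 = 28.000.


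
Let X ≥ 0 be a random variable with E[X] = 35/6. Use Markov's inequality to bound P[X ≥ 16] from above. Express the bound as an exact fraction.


μ = E[X] = 35/6, a = 16.
Markov: P[X ≥ 16] ≤ μ/a = (35/6)/16 = 35/96.
Numerically: ≈ 0.3646.
(Since a = 16 > μ = 5.8333, the bound 35/96 is < 1 and informative.)

P[X ≥ 16] ≤ 35/96 ≈ 0.3646.


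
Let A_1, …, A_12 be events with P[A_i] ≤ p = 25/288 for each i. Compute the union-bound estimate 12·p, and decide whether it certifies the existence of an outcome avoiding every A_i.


Union bound: P[∪_{i=1}^{12} A_i] ≤ Σ_i P[A_i] ≤ 12·p = 12·(25/288) = 25/24.
Numerically: 25/24 ≈ 1.041667.
Is 25/24 < 1? NO.
Since the bound 25/24 is ≥ 1, the union bound is uninformative here; it does NOT by itself certify existence.

12·p = 25/24 ≈ 1.041667; existence NOT certified by the union bound.


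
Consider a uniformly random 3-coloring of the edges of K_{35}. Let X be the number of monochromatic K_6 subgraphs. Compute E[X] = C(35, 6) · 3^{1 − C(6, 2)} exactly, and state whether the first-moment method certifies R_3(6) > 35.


E[X] = C(35, 6) · 3^{1 − 15} = 1623160 · 3^{−14} = 1623160/4782969.
As a reduced fraction: E[X] = 1623160/4782969 ≈ 0.3393624.
Is E[X] < 1? YES.
Since E[X] < 1, there exists a 3-coloring of K_{35} with no monochromatic K_6; hence R_3(6) > 35.

E[X] = 1623160/4782969 ≈ 0.3393624; E[X] < 1, so R_3(6) > 35.


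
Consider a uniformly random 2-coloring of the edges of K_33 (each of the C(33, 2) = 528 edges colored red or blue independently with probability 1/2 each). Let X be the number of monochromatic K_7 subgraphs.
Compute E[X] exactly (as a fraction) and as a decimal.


Let X = Σ_S X_S over the C(33, 7) = 4272048 subsets S of size 7, where X_S = 1 if the K_7 on S is monochromatic.
For a fixed S, the K_7 on S has C(7, 2) = 21 edges. P[all 21 edges red] = (1/2)^21, and likewise for blue, so P[monochromatic] = 2·(1/2)^21 = 2^{1 − 21} = 1/1048576.
Summing: E[X] = C(33, 7) · 2^{1 − 21} = 4272048 · 1/1048576 = 267003/65536.
Numerically: E[X] ≈ 4.074.

E[X] = C(33,7)·2^(1−C(7,2)) = 267003/65536 ≈ 4.074.


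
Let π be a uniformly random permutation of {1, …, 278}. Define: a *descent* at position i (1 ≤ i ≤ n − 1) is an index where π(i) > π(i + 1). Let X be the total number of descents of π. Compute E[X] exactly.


Write X = Σ X_I over i = 1, …, 277, with X_I the indicator of one descent.
There are 277 indicators.
For each fixed i, the pair (π(i), π(i+1)) is a uniformly random ordered pair of distinct values from {1, …, 278}; by symmetry P[π(i) > π(i+1)] = 1/2.
By linearity: E[X] = 277 · (1/2) = (278 − 1) · (1/2) = 277/2 ≈ 138.50000.

E[X] = 277/2 = 138.50000.


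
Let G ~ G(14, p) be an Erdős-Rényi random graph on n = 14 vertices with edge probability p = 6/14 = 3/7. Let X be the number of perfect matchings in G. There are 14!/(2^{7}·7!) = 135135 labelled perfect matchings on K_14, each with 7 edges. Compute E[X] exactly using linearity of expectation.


K_14 has 14!/(2^{7}·7!) = 135135 labelled perfect matchings.
For each such perfect matching H, let X_H = 1 if all 7 edges of H are present in G. Then P[X_H = 1] = p^{7} = (3/7)^{7} = 2187/823543.
By linearity of expectation: E[X] = Σ_H E[X_H] = 135135 · p^{7} = 135135 · 2187/823543 = 42220035/117649.
Numerically: E[X] ≈ 358.864.

E[X] = 135135 · (3/7)^{7} = 42220035/117649 ≈ 358.864.


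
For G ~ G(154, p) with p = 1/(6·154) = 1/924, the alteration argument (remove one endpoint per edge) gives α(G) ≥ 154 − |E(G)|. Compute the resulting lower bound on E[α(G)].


E[|E(G)|] = C(154, 2)·p = 11781 · (1/924) = 51/4.
E[α(G)] ≥ n − E[|E(G)|] = 154 − 51/4 = 565/4.
Numerically: ≈ 141.250000.
(This is only a lower bound; the true E[α(G)] may be larger.)

E[α(G)] ≥ 565/4 ≈ 141.250000.


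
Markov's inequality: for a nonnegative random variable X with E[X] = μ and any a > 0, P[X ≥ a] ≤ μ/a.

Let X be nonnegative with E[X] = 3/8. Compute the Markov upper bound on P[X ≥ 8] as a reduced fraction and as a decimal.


μ = E[X] = 3/8, a = 8.
Markov: P[X ≥ 8] ≤ μ/a = (3/8)/8 = 3/64.
Numerically: ≈ 0.0469.
(Since a = 8 > μ = 0.3750, the bound 3/64 is < 1 and informative.)

P[X ≥ 8] ≤ 3/64 ≈ 0.0469.


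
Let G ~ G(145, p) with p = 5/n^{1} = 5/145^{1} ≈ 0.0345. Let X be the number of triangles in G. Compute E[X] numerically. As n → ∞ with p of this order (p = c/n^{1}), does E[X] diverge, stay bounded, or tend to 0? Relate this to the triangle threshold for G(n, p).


Number of potential triangles: C(145, 3) = 497640.
Each occurs with probability p³ ≈ (0.0345)³ ≈ 4.10021e-05.
By linearity: E[X] = C(145, 3)·p³ ≈ 497640 · 4.10021e-05 ≈ 20.404.
Here α = 1, so p = 5/n is exactly at the triangle threshold p ~ 1/n. Asymptotically E[X] → c³/6 = 5³/6 = 125/6 ≈ 20.833, a bounded constant. In this regime the triangle count is asymptotically Poisson(c³/6).

E[X] ≈ 20.404; in regime p = Θ(1/n^{1}) E[X] stays bounded (at the triangle threshold p ~ 1/n).


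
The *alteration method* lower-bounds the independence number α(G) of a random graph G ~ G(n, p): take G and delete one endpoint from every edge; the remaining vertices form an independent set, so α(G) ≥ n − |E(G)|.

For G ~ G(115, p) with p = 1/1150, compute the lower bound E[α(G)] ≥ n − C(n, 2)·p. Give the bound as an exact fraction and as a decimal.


E[|E(G)|] = C(115, 2)·p = 6555 · (1/1150) = 57/10.
E[α(G)] ≥ n − E[|E(G)|] = 115 − 57/10 = 1093/10.
Numerically: ≈ 109.300.
(This is only a lower bound; the true E[α(G)] may be larger.)

E[α(G)] ≥ 1093/10 ≈ 109.300.


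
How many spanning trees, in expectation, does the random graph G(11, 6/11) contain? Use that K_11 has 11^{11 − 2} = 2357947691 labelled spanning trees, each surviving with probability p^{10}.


K_11 has 11^{11 − 2} = 2357947691 labelled spanning trees.
For each such spanning tree H, let X_H = 1 if all 10 edges of H are present in G. Then P[X_H = 1] = p^{10} = (6/11)^{10} = 60466176/25937424601.
Summing the indicators: E[X] = Σ_H E[X_H] = 2357947691 · p^{10} = 2357947691 · 60466176/25937424601 = 60466176/11.
Numerically: E[X] ≈ 5.49693e+06.

E[X] = 2357947691 · (6/11)^{10} = 60466176/11 ≈ 5.49693e+06.


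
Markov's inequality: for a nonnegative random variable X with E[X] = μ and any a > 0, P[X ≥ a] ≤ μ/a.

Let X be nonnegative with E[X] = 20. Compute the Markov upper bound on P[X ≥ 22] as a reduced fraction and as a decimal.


μ = E[X] = 20, a = 22.
Markov: P[X ≥ 22] ≤ μ/a = (20)/22 = 10/11.
Numerically: ≈ 0.9091.
(Since a = 22 > μ = 20.0000, the bound 10/11 is < 1 and informative.)

P[X ≥ 22] ≤ 10/11 ≈ 0.9091.


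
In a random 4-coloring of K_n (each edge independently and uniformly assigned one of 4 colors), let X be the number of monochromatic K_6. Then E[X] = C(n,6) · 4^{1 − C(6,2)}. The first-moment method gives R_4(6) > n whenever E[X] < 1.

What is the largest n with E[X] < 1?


We need C(n, 6) · 4^{1 − 15} < 1, i.e. C(n, 6) < 4^{15 − 1} = 268435456.
Check values of n near the boundary:
  n = 73: C(73, 6) = 170230452; 170230452 < 268435456? YES
  n = 74: C(74, 6) = 185250786; 185250786 < 268435456? YES
  n = 75: C(75, 6) = 201359550; 201359550 < 268435456? YES
  n = 76: C(76, 6) = 218618940; 218618940 < 268435456? YES
  n = 77: C(77, 6) = 237093780; 237093780 < 268435456? YES
  n = 78: C(78, 6) = 256851595; 256851595 < 268435456? YES
  n = 79: C(79, 6) = 277962685; 277962685 < 268435456? NO
  n = 80: C(80, 6) = 300500200; 300500200 < 268435456? NO
The largest n with C(n, 6) < 268435456 is n = 78 (where E[X] = 256851595/268435456 ≈ 0.9568). Hence R_4(6) > 78, i.e. R_4(6) ≥ 79.

Largest n = 78; hence R_4(6) > 78.
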